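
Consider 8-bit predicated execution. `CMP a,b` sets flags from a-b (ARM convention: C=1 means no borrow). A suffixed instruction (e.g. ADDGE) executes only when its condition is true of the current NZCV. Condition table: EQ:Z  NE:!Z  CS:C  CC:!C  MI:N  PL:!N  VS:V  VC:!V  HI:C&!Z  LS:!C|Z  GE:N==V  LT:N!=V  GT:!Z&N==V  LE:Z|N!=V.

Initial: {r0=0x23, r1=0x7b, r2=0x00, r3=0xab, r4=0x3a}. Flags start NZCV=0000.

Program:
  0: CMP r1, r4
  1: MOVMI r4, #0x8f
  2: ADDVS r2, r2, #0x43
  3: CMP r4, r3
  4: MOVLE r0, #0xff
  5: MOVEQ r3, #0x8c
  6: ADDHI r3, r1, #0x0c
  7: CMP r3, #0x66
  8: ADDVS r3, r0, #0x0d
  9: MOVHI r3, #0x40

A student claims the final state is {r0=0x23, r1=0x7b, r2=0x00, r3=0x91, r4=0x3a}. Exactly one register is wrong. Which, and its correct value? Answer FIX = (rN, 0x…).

0: ✓ CMP  NZCV=0010
1: · MOVMI
2: · ADDVS
3: ✓ CMP  NZCV=1001
4: · MOVLE
5: · MOVEQ
6: · ADDHI
7: ✓ CMP  NZCV=0011
8: ✓ ADDVS  r3←0x30
9: ✓ MOVHI  r3←0x40

FIX = (r3, 0x40)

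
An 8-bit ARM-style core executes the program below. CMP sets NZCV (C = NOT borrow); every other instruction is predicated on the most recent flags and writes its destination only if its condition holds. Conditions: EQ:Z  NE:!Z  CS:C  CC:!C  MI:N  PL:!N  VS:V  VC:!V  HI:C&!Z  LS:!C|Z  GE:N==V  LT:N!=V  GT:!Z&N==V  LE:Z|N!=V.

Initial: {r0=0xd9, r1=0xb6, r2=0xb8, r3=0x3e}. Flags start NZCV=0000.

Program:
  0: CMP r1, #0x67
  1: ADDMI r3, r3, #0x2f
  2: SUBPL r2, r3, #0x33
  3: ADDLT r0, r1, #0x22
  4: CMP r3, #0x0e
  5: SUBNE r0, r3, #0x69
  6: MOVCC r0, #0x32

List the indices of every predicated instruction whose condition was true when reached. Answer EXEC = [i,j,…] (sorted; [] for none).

EXEC = [2,3,5]

0: ✓ CMP  NZCV=0011
1: · ADDMI
2: ✓ SUBPL  r2←0x0b
3: ✓ ADDLT  r0←0xd8
4: ✓ CMP  NZCV=0010
5: ✓ SUBNE  r0←0xd5
6: · MOVCC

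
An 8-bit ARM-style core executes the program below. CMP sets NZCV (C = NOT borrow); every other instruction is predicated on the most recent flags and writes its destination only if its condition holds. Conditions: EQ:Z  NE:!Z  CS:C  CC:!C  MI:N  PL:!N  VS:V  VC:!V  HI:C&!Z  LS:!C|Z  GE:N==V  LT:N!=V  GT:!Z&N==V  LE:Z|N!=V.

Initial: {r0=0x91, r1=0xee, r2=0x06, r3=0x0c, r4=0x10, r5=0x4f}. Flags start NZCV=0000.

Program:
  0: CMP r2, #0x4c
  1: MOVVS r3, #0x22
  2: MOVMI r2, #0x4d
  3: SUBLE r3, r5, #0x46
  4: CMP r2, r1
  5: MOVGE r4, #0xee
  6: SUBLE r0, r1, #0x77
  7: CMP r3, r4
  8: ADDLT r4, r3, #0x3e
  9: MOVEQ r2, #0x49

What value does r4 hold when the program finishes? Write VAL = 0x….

0: ✓ CMP  NZCV=1000
1: · MOVVS
2: ✓ MOVMI  r2←0x4d
3: ✓ SUBLE  r3←0x09
4: ✓ CMP  NZCV=0000
5: ✓ MOVGE  r4←0xee
6: · SUBLE
7: ✓ CMP  NZCV=0000
8: · ADDLT
9: · MOVEQ

VAL = 0xee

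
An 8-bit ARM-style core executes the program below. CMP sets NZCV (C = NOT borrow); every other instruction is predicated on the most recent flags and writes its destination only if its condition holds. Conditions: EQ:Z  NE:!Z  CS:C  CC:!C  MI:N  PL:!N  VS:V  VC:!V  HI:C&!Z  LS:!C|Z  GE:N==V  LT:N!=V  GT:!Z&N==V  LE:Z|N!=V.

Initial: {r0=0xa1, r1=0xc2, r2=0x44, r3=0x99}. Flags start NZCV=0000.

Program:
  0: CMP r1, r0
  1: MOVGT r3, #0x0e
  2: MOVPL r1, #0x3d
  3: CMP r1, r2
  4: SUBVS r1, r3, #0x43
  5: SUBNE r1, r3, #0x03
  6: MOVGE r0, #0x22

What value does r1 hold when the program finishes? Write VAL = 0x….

0: ✓ CMP  NZCV=0010
1: ✓ MOVGT  r3←0x0e
2: ✓ MOVPL  r1←0x3d
3: ✓ CMP  NZCV=1000
4: · SUBVS
5: ✓ SUBNE  r1←0x0b
6: · MOVGE

VAL = 0x0b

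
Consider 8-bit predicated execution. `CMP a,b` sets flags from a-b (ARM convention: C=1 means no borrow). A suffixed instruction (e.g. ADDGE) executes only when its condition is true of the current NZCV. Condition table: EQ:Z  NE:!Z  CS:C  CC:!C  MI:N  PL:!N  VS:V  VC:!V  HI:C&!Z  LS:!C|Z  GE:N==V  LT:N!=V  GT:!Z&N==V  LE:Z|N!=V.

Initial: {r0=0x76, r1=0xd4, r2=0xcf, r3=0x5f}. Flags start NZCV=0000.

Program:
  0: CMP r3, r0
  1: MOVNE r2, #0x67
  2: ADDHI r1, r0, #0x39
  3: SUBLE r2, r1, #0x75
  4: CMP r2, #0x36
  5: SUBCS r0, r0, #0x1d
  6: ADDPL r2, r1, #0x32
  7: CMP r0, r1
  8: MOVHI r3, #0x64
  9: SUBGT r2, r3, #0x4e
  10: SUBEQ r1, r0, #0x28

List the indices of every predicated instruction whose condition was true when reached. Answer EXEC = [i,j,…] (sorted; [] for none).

EXEC = [1,3,5,6,9]

0: ✓ CMP  NZCV=1000
1: ✓ MOVNE  r2←0x67
2: · ADDHI
3: ✓ SUBLE  r2←0x5f
4: ✓ CMP  NZCV=0010
5: ✓ SUBCS  r0←0x59
6: ✓ ADDPL  r2←0x06
7: ✓ CMP  NZCV=1001
8: · MOVHI
9: ✓ SUBGT  r2←0x11
10: · SUBEQ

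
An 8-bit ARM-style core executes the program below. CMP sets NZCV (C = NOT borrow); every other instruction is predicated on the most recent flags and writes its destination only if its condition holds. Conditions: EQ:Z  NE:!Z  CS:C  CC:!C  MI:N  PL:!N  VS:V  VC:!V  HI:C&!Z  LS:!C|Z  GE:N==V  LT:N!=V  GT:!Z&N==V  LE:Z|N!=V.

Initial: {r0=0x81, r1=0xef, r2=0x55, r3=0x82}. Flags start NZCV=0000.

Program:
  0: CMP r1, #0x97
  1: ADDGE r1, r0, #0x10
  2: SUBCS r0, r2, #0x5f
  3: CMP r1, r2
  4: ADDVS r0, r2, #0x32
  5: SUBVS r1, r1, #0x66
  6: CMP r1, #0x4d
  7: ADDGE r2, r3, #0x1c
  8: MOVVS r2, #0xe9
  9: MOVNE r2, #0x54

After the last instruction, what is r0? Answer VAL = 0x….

VAL = 0x87

0: ✓ CMP  NZCV=0010
1: ✓ ADDGE  r1←0x91
2: ✓ SUBCS  r0←0xf6
3: ✓ CMP  NZCV=0011
4: ✓ ADDVS  r0←0x87
5: ✓ SUBVS  r1←0x2b
6: ✓ CMP  NZCV=1000
7: · ADDGE
8: · MOVVS
9: ✓ MOVNE  r2←0x54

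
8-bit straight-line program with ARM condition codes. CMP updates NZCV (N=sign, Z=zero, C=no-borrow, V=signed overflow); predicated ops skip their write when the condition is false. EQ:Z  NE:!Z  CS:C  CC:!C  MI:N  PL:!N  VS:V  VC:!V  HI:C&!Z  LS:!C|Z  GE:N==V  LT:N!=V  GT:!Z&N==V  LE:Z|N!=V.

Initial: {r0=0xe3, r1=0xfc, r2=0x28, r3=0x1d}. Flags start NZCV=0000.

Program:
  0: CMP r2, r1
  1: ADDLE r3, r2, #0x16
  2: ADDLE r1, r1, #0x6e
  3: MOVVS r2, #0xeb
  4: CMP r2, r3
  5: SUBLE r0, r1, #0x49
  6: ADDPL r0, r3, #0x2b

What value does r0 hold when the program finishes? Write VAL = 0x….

0: ✓ CMP  NZCV=0000
1: · ADDLE
2: · ADDLE
3: · MOVVS
4: ✓ CMP  NZCV=0010
5: · SUBLE
6: ✓ ADDPL  r0←0x48

VAL = 0x48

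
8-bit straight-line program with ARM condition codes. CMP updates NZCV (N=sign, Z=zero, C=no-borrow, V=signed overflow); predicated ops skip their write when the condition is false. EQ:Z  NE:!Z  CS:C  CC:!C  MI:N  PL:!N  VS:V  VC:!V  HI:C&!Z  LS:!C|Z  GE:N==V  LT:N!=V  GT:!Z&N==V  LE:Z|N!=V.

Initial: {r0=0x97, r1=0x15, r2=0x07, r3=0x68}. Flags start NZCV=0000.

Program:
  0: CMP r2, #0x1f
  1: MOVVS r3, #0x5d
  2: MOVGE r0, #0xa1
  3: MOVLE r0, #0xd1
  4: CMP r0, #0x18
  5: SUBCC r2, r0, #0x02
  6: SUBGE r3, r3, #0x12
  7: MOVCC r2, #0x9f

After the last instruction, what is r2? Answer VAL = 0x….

[0] flags=1000 → (cmp)
[1] flags=1000 VS?F → skip
[2] flags=1000 GE?F → skip
[3] flags=1000 LE?T → r0=0xd1
[4] flags=1010 → (cmp)
[5] flags=1010 CC?F → skip
[6] flags=1010 GE?F → skip
[7] flags=1010 CC?F → skip

VAL = 0x07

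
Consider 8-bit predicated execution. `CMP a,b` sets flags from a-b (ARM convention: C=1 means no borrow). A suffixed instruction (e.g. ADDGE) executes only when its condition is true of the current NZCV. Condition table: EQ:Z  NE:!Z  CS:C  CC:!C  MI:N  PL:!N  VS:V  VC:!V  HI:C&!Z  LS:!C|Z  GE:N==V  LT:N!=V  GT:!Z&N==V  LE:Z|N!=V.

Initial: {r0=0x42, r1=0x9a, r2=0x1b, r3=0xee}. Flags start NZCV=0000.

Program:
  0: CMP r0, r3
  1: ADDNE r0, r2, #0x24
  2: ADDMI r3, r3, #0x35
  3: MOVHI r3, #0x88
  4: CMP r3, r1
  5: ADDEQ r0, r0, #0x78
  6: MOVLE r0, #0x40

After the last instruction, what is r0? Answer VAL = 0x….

VAL = 0x3f

0: ✓ CMP  NZCV=0000
1: ✓ ADDNE  r0←0x3f
2: · ADDMI
3: · MOVHI
4: ✓ CMP  NZCV=0010
5: · ADDEQ
6: · MOVLE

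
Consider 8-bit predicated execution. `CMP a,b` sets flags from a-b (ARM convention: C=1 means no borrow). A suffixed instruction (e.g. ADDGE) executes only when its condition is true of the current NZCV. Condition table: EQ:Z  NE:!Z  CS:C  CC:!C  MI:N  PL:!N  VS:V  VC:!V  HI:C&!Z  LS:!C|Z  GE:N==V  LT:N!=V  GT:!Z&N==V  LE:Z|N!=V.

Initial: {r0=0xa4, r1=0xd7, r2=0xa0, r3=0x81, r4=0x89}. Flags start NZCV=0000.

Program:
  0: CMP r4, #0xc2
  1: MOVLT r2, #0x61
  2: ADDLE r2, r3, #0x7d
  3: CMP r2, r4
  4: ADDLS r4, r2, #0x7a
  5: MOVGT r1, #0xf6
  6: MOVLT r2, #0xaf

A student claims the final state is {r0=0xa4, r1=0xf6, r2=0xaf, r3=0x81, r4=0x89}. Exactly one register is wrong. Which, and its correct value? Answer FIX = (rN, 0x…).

0: ✓ CMP  NZCV=1000
1: ✓ MOVLT  r2←0x61
2: ✓ ADDLE  r2←0xfe
3: ✓ CMP  NZCV=0010
4: · ADDLS
5: ✓ MOVGT  r1←0xf6
6: · MOVLT

FIX = (r2, 0xfe)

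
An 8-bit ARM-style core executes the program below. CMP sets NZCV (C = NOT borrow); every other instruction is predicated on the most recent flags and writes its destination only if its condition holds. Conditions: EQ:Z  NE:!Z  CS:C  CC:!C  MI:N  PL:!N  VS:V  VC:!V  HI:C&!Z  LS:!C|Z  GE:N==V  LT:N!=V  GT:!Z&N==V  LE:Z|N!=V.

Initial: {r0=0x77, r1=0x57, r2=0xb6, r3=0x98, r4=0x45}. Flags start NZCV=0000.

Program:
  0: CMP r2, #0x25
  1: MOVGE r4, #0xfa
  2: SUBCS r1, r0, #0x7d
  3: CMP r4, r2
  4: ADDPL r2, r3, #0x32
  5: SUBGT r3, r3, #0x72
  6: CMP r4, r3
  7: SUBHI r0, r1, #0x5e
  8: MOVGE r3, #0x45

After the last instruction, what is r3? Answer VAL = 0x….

[0] flags=1010 → (cmp)
[1] flags=1010 GE?F → skip
[2] flags=1010 CS?T → r1=0xfa
[3] flags=1001 → (cmp)
[4] flags=1001 PL?F → skip
[5] flags=1001 GT?T → r3=0x26
[6] flags=0010 → (cmp)
[7] flags=0010 HI?T → r0=0x9c
[8] flags=0010 GE?T → r3=0x45

VAL = 0x45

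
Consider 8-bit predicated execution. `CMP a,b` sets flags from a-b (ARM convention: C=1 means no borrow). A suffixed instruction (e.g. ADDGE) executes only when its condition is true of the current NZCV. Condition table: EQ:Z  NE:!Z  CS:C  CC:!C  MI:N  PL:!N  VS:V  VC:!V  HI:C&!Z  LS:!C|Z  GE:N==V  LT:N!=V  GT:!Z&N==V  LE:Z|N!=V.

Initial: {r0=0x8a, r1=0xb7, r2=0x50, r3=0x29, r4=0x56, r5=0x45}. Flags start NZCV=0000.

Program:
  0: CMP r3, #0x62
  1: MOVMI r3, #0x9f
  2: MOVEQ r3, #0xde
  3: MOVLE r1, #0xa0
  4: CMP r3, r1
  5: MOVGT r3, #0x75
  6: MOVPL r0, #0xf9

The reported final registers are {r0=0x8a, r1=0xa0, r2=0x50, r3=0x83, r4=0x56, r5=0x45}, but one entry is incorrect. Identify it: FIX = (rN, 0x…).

FIX = (r3, 0x9f)

0: ✓ CMP  NZCV=1000
1: ✓ MOVMI  r3←0x9f
2: · MOVEQ
3: ✓ MOVLE  r1←0xa0
4: ✓ CMP  NZCV=1000
5: · MOVGT
6: · MOVPL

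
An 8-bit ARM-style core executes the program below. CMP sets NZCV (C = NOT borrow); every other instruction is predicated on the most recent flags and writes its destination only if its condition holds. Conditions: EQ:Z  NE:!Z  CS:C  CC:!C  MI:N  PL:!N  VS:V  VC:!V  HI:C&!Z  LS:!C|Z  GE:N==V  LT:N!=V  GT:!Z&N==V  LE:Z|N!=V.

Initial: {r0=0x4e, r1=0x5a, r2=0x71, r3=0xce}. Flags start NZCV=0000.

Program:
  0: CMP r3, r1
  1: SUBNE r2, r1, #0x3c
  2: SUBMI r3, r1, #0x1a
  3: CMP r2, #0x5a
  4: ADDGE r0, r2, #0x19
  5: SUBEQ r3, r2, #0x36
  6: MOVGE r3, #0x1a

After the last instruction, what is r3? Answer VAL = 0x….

[0] flags=0011 → (cmp)
[1] flags=0011 NE?T → r2=0x1e
[2] flags=0011 MI?F → skip
[3] flags=1000 → (cmp)
[4] flags=1000 GE?F → skip
[5] flags=1000 EQ?F → skip
[6] flags=1000 GE?F → skip

VAL = 0xce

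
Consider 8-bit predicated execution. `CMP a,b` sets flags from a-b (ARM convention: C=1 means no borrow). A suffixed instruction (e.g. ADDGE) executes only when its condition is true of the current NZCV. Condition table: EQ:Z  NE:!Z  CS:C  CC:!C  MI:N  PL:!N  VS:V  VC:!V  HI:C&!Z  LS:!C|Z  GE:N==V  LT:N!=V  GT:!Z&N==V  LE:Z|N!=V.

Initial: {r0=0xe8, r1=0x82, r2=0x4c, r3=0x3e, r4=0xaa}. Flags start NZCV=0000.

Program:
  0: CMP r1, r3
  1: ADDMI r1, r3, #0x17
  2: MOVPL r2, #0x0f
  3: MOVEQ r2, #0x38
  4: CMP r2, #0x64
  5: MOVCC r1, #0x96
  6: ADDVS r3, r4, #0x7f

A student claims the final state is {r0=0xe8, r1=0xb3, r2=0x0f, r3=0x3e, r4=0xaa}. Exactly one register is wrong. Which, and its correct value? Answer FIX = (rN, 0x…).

0: ✓ CMP  NZCV=0011
1: · ADDMI
2: ✓ MOVPL  r2←0x0f
3: · MOVEQ
4: ✓ CMP  NZCV=1000
5: ✓ MOVCC  r1←0x96
6: · ADDVS

FIX = (r1, 0x96)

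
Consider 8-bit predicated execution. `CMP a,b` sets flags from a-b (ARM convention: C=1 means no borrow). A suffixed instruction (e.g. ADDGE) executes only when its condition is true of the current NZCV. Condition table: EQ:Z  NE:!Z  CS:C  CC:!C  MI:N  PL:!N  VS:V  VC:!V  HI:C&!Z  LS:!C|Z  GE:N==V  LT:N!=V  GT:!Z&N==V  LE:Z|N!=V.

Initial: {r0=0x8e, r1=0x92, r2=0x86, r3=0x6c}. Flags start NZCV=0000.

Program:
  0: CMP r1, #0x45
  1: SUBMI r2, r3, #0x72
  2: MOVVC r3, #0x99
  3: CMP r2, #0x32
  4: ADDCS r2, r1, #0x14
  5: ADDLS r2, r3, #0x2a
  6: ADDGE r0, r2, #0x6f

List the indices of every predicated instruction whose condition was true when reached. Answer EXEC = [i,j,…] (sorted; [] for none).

EXEC = [4]

0: ✓ CMP  NZCV=0011
1: · SUBMI
2: · MOVVC
3: ✓ CMP  NZCV=0011
4: ✓ ADDCS  r2←0xa6
5: · ADDLS
6: · ADDGE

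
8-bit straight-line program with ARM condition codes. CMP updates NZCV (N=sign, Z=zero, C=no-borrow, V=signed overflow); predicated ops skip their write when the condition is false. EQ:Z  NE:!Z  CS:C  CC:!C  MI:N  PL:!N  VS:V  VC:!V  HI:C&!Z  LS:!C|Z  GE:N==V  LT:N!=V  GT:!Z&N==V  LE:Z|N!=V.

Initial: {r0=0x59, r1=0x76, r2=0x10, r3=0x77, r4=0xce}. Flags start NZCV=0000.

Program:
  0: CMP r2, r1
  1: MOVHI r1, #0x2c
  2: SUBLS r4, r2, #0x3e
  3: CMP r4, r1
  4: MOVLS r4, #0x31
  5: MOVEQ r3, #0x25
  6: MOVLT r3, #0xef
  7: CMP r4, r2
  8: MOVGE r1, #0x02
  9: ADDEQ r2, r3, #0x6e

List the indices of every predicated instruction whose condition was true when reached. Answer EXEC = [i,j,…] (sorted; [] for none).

0: ✓ CMP  NZCV=1000
1: · MOVHI
2: ✓ SUBLS  r4←0xd2
3: ✓ CMP  NZCV=0011
4: · MOVLS
5: · MOVEQ
6: ✓ MOVLT  r3←0xef
7: ✓ CMP  NZCV=1010
8: · MOVGE
9: · ADDEQ

EXEC = [2,6]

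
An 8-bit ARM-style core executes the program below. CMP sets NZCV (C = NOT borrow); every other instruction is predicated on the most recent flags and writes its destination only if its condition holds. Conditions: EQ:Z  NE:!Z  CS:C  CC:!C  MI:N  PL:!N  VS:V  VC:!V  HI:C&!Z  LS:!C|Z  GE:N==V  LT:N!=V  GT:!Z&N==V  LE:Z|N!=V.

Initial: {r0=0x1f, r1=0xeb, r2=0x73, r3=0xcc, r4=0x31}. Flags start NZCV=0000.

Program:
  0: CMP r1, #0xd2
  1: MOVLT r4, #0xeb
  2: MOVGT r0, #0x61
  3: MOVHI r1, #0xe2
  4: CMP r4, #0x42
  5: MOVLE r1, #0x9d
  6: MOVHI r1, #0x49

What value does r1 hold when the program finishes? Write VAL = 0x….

[0] flags=0010 → (cmp)
[1] flags=0010 LT?F → skip
[2] flags=0010 GT?T → r0=0x61
[3] flags=0010 HI?T → r1=0xe2
[4] flags=1000 → (cmp)
[5] flags=1000 LE?T → r1=0x9d
[6] flags=1000 HI?F → skip

VAL = 0x9d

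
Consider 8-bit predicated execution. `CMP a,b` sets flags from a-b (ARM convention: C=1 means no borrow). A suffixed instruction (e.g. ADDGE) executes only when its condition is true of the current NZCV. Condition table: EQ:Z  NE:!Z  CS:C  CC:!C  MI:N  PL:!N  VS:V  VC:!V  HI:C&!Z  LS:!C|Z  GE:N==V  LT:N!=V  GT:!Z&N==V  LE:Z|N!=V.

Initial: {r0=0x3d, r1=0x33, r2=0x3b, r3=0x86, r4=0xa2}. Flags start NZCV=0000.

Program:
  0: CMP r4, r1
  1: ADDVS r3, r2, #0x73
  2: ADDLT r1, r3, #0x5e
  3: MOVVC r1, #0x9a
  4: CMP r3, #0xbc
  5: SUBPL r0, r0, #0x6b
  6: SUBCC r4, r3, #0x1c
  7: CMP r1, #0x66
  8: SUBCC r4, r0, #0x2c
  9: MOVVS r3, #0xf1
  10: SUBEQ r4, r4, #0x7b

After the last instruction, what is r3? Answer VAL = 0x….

VAL = 0xae

0: ✓ CMP  NZCV=0011
1: ✓ ADDVS  r3←0xae
2: ✓ ADDLT  r1←0x0c
3: · MOVVC
4: ✓ CMP  NZCV=1000
5: · SUBPL
6: ✓ SUBCC  r4←0x92
7: ✓ CMP  NZCV=1000
8: ✓ SUBCC  r4←0x11
9: · MOVVS
10: · SUBEQ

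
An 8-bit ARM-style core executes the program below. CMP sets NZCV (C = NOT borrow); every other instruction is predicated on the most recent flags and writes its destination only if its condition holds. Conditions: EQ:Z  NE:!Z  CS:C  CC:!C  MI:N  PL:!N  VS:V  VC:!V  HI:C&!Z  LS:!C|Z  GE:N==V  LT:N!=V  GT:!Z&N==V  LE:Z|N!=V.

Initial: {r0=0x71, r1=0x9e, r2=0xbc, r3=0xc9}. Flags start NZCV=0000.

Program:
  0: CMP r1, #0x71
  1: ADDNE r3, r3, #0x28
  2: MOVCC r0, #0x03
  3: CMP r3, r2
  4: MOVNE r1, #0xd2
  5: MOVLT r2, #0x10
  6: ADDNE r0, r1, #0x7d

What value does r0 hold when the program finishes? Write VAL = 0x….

0: ✓ CMP  NZCV=0011
1: ✓ ADDNE  r3←0xf1
2: · MOVCC
3: ✓ CMP  NZCV=0010
4: ✓ MOVNE  r1←0xd2
5: · MOVLT
6: ✓ ADDNE  r0←0x4f

VAL = 0x4f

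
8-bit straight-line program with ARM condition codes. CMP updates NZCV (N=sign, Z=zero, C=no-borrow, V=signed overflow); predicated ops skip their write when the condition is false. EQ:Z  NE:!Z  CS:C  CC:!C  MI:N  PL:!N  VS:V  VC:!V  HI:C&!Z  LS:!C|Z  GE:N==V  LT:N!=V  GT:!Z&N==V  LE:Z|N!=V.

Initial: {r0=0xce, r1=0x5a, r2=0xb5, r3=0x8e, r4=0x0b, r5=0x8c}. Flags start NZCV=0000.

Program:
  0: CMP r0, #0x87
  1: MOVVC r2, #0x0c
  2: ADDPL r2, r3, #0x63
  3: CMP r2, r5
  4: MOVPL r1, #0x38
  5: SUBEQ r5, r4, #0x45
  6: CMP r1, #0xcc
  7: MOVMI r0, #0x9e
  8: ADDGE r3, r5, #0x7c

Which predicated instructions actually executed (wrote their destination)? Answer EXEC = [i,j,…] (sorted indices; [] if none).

EXEC = [1,2,4,8]

0: ✓ CMP  NZCV=0010
1: ✓ MOVVC  r2←0x0c
2: ✓ ADDPL  r2←0xf1
3: ✓ CMP  NZCV=0010
4: ✓ MOVPL  r1←0x38
5: · SUBEQ
6: ✓ CMP  NZCV=0000
7: · MOVMI
8: ✓ ADDGE  r3←0x08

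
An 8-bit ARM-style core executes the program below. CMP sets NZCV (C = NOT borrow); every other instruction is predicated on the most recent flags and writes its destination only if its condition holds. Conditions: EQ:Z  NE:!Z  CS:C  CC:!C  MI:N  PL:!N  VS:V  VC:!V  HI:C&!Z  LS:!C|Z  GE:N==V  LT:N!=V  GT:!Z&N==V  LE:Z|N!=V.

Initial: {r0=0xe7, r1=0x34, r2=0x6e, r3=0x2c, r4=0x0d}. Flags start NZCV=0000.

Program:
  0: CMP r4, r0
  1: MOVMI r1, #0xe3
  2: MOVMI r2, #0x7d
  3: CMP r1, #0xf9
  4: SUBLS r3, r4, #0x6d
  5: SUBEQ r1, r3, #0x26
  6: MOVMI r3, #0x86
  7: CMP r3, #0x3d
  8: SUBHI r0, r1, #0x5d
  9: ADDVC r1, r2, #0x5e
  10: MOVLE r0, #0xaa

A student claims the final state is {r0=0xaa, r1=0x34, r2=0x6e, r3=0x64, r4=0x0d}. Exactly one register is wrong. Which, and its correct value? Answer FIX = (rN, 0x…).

FIX = (r3, 0xa0)

0: ✓ CMP  NZCV=0000
1: · MOVMI
2: · MOVMI
3: ✓ CMP  NZCV=0000
4: ✓ SUBLS  r3←0xa0
5: · SUBEQ
6: · MOVMI
7: ✓ CMP  NZCV=0011
8: ✓ SUBHI  r0←0xd7
9: · ADDVC
10: ✓ MOVLE  r0←0xaa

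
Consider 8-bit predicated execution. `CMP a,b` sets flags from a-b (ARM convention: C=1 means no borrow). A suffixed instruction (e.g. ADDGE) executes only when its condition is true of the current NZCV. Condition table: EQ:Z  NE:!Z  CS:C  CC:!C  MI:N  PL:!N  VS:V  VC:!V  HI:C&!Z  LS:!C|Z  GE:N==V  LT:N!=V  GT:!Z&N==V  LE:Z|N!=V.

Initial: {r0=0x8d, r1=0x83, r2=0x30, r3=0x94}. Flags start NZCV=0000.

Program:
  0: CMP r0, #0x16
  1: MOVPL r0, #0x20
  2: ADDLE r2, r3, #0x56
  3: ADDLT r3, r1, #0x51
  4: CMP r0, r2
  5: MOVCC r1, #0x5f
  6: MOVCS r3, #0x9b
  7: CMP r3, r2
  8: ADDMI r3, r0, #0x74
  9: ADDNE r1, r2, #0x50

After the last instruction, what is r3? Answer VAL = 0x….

[0] flags=0011 → (cmp)
[1] flags=0011 PL?T → r0=0x20
[2] flags=0011 LE?T → r2=0xea
[3] flags=0011 LT?T → r3=0xd4
[4] flags=0000 → (cmp)
[5] flags=0000 CC?T → r1=0x5f
[6] flags=0000 CS?F → skip
[7] flags=1000 → (cmp)
[8] flags=1000 MI?T → r3=0x94
[9] flags=1000 NE?T → r1=0x3a

VAL = 0x94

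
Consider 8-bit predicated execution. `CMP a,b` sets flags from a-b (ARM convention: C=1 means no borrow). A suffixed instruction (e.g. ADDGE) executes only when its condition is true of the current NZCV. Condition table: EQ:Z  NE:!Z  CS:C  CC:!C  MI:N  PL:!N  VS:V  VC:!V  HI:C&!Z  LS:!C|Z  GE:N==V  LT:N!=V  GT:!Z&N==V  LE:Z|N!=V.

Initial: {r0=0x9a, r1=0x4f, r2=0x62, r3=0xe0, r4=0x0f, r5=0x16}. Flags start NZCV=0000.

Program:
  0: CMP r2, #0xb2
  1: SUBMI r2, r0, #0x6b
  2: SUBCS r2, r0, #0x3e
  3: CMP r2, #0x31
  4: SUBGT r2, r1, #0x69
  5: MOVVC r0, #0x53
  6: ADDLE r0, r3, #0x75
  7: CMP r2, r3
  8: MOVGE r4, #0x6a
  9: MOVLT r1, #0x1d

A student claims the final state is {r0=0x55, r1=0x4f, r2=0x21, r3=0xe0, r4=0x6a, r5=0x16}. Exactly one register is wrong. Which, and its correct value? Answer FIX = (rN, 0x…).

FIX = (r2, 0x2f)

[0] flags=1001 → (cmp)
[1] flags=1001 MI?T → r2=0x2f
[2] flags=1001 CS?F → skip
[3] flags=1000 → (cmp)
[4] flags=1000 GT?F → skip
[5] flags=1000 VC?T → r0=0x53
[6] flags=1000 LE?T → r0=0x55
[7] flags=0000 → (cmp)
[8] flags=0000 GE?T → r4=0x6a
[9] flags=0000 LT?F → skip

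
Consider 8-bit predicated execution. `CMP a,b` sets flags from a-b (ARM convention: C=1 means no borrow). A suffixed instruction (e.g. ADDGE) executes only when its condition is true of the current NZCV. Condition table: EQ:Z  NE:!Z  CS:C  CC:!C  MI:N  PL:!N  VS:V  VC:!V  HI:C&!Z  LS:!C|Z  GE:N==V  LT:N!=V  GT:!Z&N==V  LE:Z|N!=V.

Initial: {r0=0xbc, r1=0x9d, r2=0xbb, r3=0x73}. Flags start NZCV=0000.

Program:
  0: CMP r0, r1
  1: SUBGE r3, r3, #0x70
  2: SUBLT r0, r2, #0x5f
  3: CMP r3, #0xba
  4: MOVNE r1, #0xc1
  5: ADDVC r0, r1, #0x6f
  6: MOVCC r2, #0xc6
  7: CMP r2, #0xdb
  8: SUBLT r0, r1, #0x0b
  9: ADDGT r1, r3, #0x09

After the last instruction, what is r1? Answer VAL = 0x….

VAL = 0xc1

0: ✓ CMP  NZCV=0010
1: ✓ SUBGE  r3←0x03
2: · SUBLT
3: ✓ CMP  NZCV=0000
4: ✓ MOVNE  r1←0xc1
5: ✓ ADDVC  r0←0x30
6: ✓ MOVCC  r2←0xc6
7: ✓ CMP  NZCV=1000
8: ✓ SUBLT  r0←0xb6
9: · ADDGT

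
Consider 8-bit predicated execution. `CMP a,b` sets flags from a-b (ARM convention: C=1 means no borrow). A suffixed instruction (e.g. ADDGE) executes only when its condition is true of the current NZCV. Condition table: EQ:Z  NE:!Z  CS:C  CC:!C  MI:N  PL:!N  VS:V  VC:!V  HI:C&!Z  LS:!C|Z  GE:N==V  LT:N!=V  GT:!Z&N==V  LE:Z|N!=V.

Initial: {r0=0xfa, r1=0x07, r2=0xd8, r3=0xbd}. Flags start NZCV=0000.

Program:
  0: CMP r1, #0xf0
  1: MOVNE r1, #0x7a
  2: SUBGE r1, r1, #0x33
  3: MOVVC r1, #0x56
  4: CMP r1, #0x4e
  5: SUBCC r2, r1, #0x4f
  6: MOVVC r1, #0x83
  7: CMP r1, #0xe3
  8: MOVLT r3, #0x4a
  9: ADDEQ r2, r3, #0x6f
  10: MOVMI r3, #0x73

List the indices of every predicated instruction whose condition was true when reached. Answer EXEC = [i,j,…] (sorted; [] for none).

[0] flags=0000 → (cmp)
[1] flags=0000 NE?T → r1=0x7a
[2] flags=0000 GE?T → r1=0x47
[3] flags=0000 VC?T → r1=0x56
[4] flags=0010 → (cmp)
[5] flags=0010 CC?F → skip
[6] flags=0010 VC?T → r1=0x83
[7] flags=1000 → (cmp)
[8] flags=1000 LT?T → r3=0x4a
[9] flags=1000 EQ?F → skip
[10] flags=1000 MI?T → r3=0x73

EXEC = [1,2,3,6,8,10]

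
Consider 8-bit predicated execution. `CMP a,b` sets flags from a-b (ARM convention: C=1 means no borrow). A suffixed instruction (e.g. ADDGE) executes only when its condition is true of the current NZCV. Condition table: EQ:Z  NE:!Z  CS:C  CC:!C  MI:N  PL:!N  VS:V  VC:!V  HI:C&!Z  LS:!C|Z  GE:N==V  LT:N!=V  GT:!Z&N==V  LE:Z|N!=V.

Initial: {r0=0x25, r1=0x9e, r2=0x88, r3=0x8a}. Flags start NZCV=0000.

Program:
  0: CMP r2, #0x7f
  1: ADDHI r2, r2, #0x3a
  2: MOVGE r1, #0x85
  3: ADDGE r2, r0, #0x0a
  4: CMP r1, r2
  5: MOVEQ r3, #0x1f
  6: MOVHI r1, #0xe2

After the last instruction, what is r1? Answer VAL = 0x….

0: ✓ CMP  NZCV=0011
1: ✓ ADDHI  r2←0xc2
2: · MOVGE
3: · ADDGE
4: ✓ CMP  NZCV=1000
5: · MOVEQ
6: · MOVHI

VAL = 0x9e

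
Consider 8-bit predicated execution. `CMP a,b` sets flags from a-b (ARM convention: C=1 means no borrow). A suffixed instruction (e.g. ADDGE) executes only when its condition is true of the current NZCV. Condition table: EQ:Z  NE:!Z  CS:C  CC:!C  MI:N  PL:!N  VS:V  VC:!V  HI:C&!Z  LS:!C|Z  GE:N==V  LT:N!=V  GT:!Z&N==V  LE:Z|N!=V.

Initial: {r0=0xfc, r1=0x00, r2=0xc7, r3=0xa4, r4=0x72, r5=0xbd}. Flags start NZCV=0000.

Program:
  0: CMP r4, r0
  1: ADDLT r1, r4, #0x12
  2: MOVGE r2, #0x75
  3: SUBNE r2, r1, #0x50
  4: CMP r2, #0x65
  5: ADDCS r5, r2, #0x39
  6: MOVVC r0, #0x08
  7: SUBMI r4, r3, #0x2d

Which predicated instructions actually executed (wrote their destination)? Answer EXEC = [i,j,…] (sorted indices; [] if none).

0: ✓ CMP  NZCV=0000
1: · ADDLT
2: ✓ MOVGE  r2←0x75
3: ✓ SUBNE  r2←0xb0
4: ✓ CMP  NZCV=0011
5: ✓ ADDCS  r5←0xe9
6: · MOVVC
7: · SUBMI

EXEC = [2,3,5]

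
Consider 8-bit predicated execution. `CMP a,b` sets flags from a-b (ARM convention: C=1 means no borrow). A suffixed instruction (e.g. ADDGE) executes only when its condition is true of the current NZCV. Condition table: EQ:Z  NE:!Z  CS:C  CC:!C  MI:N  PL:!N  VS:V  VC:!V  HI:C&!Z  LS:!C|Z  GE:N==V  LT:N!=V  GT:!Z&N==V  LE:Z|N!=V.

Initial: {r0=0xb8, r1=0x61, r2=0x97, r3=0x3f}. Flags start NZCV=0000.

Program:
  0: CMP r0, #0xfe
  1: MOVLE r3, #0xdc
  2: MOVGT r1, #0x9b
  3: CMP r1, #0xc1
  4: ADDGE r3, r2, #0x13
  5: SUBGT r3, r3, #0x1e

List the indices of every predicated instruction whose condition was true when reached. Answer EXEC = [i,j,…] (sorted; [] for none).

0: ✓ CMP  NZCV=1000
1: ✓ MOVLE  r3←0xdc
2: · MOVGT
3: ✓ CMP  NZCV=1001
4: ✓ ADDGE  r3←0xaa
5: ✓ SUBGT  r3←0x8c

EXEC = [1,4,5]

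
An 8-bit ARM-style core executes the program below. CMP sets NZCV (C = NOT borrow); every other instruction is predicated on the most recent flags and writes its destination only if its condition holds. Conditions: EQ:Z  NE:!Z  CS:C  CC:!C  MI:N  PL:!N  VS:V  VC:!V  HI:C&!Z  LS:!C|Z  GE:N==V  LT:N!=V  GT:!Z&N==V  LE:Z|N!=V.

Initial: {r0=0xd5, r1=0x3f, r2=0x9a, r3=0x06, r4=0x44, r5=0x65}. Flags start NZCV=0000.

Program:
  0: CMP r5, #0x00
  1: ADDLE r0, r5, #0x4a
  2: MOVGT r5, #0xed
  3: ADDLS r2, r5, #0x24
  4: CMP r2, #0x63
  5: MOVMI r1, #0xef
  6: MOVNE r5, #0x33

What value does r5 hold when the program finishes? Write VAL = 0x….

VAL = 0x33

[0] flags=0010 → (cmp)
[1] flags=0010 LE?F → skip
[2] flags=0010 GT?T → r5=0xed
[3] flags=0010 LS?F → skip
[4] flags=0011 → (cmp)
[5] flags=0011 MI?F → skip
[6] flags=0011 NE?T → r5=0x33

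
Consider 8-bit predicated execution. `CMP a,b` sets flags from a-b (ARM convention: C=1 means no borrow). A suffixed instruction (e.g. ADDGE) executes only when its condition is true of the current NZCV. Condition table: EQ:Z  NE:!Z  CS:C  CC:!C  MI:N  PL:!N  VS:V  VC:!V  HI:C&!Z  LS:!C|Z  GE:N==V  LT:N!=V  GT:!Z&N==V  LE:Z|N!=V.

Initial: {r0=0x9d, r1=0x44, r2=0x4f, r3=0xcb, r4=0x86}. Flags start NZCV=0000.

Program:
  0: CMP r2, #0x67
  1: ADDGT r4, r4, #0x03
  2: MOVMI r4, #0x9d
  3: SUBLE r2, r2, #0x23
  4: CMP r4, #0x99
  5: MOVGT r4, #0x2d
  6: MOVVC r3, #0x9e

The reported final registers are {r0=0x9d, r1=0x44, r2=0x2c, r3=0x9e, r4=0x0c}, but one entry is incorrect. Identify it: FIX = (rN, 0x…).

[0] flags=1000 → (cmp)
[1] flags=1000 GT?F → skip
[2] flags=1000 MI?T → r4=0x9d
[3] flags=1000 LE?T → r2=0x2c
[4] flags=0010 → (cmp)
[5] flags=0010 GT?T → r4=0x2d
[6] flags=0010 VC?T → r3=0x9e

FIX = (r4, 0x2d)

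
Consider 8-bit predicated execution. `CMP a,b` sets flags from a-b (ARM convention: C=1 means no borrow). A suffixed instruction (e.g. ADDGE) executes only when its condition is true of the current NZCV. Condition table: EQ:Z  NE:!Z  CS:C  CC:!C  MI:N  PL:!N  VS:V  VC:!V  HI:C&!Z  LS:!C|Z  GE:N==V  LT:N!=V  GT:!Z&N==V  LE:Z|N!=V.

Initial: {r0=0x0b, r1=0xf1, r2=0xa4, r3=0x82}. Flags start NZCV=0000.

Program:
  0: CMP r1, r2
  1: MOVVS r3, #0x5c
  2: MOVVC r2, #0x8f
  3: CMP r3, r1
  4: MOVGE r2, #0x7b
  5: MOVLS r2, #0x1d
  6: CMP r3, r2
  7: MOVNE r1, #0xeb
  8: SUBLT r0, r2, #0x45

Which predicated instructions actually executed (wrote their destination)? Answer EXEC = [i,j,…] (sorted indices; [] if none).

[0] flags=0010 → (cmp)
[1] flags=0010 VS?F → skip
[2] flags=0010 VC?T → r2=0x8f
[3] flags=1000 → (cmp)
[4] flags=1000 GE?F → skip
[5] flags=1000 LS?T → r2=0x1d
[6] flags=0011 → (cmp)
[7] flags=0011 NE?T → r1=0xeb
[8] flags=0011 LT?T → r0=0xd8

EXEC = [2,5,7,8]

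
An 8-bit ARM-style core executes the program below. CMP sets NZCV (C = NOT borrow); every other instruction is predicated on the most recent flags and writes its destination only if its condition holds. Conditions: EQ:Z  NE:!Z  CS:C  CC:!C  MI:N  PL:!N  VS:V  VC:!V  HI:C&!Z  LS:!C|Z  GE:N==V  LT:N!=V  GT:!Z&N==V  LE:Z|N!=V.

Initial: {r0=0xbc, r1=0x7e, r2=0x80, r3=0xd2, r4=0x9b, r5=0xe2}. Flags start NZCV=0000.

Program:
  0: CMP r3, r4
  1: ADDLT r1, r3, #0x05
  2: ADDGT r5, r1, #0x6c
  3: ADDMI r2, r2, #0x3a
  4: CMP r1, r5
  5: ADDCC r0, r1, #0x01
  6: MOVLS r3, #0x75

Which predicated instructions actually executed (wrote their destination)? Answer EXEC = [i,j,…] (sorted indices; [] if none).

[0] flags=0010 → (cmp)
[1] flags=0010 LT?F → skip
[2] flags=0010 GT?T → r5=0xea
[3] flags=0010 MI?F → skip
[4] flags=1001 → (cmp)
[5] flags=1001 CC?T → r0=0x7f
[6] flags=1001 LS?T → r3=0x75

EXEC = [2,5,6]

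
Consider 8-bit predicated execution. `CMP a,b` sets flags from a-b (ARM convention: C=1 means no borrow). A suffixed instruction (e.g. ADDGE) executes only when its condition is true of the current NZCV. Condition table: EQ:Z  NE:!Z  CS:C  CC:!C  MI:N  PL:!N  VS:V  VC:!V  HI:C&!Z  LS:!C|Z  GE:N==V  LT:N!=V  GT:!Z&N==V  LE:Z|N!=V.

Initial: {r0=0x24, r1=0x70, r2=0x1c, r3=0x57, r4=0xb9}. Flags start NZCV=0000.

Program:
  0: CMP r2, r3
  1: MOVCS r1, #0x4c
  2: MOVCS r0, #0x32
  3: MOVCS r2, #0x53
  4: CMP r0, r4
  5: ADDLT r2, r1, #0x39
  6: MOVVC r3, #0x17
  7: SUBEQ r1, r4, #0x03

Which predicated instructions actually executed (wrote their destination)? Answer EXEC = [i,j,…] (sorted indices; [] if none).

EXEC = [6]

[0] flags=1000 → (cmp)
[1] flags=1000 CS?F → skip
[2] flags=1000 CS?F → skip
[3] flags=1000 CS?F → skip
[4] flags=0000 → (cmp)
[5] flags=0000 LT?F → skip
[6] flags=0000 VC?T → r3=0x17
[7] flags=0000 EQ?F → skip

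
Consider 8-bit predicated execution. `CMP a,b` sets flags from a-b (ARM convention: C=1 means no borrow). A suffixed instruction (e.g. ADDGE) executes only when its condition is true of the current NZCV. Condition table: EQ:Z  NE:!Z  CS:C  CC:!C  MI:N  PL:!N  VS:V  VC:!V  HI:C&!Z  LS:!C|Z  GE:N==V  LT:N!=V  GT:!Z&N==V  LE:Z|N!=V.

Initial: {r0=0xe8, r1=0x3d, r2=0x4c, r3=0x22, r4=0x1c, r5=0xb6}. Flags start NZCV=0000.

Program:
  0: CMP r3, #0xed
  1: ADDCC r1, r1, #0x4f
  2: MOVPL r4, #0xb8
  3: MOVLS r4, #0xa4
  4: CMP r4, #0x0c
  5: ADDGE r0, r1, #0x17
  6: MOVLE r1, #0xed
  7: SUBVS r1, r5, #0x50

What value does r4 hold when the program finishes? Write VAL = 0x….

VAL = 0xa4

0: ✓ CMP  NZCV=0000
1: ✓ ADDCC  r1←0x8c
2: ✓ MOVPL  r4←0xb8
3: ✓ MOVLS  r4←0xa4
4: ✓ CMP  NZCV=1010
5: · ADDGE
6: ✓ MOVLE  r1←0xed
7: · SUBVS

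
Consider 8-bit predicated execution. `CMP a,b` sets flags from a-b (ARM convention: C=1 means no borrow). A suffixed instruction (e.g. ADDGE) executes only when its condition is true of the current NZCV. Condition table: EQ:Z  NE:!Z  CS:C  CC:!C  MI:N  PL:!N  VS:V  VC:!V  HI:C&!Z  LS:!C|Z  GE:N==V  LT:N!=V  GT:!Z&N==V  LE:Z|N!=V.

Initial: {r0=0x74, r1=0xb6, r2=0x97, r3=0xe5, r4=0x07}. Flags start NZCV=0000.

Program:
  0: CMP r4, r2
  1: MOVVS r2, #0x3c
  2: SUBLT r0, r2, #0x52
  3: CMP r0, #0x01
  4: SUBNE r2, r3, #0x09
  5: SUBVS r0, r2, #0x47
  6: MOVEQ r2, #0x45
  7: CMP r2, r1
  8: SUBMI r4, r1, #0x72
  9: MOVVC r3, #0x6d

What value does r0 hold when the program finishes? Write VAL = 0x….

[0] flags=0000 → (cmp)
[1] flags=0000 VS?F → skip
[2] flags=0000 LT?F → skip
[3] flags=0010 → (cmp)
[4] flags=0010 NE?T → r2=0xdc
[5] flags=0010 VS?F → skip
[6] flags=0010 EQ?F → skip
[7] flags=0010 → (cmp)
[8] flags=0010 MI?F → skip
[9] flags=0010 VC?T → r3=0x6d

VAL = 0x74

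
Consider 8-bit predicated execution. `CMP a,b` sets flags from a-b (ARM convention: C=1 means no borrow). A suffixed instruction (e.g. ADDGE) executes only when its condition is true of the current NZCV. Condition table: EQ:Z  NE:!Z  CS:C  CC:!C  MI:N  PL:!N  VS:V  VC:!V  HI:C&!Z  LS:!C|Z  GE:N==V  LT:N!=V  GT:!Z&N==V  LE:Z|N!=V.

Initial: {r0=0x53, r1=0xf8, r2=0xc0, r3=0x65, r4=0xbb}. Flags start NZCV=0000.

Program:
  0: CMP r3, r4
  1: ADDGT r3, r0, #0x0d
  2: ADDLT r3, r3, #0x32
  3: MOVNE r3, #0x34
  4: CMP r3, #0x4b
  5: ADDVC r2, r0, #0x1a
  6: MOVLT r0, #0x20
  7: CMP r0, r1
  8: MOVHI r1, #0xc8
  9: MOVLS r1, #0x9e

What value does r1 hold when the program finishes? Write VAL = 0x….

VAL = 0x9e

[0] flags=1001 → (cmp)
[1] flags=1001 GT?T → r3=0x60
[2] flags=1001 LT?F → skip
[3] flags=1001 NE?T → r3=0x34
[4] flags=1000 → (cmp)
[5] flags=1000 VC?T → r2=0x6d
[6] flags=1000 LT?T → r0=0x20
[7] flags=0000 → (cmp)
[8] flags=0000 HI?F → skip
[9] flags=0000 LS?T → r1=0x9e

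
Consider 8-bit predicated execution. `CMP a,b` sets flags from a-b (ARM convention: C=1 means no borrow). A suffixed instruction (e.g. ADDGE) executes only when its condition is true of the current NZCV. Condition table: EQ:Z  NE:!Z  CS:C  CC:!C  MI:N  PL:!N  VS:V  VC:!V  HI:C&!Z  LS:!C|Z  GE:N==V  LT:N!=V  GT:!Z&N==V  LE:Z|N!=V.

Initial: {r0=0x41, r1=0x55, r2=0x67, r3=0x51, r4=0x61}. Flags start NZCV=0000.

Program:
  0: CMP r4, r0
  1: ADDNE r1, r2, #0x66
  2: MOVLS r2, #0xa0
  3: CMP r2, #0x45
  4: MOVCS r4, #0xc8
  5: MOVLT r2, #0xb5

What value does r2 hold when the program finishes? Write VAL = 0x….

0: ✓ CMP  NZCV=0010
1: ✓ ADDNE  r1←0xcd
2: · MOVLS
3: ✓ CMP  NZCV=0010
4: ✓ MOVCS  r4←0xc8
5: · MOVLT

VAL = 0x67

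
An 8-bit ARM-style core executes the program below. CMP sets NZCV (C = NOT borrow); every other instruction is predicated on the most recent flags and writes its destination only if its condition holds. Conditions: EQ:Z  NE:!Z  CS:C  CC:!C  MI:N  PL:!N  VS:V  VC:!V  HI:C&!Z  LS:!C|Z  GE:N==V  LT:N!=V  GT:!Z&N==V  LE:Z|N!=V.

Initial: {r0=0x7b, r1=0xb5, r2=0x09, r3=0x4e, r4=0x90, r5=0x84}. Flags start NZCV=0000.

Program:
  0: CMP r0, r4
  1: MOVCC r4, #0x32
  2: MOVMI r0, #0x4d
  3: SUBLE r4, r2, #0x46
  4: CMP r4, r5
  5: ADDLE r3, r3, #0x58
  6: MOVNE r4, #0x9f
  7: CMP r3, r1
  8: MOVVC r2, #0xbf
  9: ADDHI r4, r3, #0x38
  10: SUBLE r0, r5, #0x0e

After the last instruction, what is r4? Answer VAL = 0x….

[0] flags=1001 → (cmp)
[1] flags=1001 CC?T → r4=0x32
[2] flags=1001 MI?T → r0=0x4d
[3] flags=1001 LE?F → skip
[4] flags=1001 → (cmp)
[5] flags=1001 LE?F → skip
[6] flags=1001 NE?T → r4=0x9f
[7] flags=1001 → (cmp)
[8] flags=1001 VC?F → skip
[9] flags=1001 HI?F → skip
[10] flags=1001 LE?F → skip

VAL = 0x9f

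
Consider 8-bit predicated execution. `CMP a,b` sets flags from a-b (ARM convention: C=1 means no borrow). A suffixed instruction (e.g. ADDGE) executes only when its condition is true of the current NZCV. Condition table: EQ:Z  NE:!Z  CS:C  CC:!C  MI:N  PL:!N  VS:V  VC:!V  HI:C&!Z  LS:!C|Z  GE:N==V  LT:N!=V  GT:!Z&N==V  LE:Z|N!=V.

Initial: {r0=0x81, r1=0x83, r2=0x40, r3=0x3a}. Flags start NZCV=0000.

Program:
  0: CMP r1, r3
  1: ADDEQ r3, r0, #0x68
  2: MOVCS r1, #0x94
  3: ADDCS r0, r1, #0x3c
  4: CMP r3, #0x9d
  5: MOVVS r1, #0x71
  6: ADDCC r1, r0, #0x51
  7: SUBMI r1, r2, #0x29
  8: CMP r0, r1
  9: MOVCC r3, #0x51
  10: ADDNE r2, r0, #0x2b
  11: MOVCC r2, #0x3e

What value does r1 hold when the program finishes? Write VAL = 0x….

0: ✓ CMP  NZCV=0011
1: · ADDEQ
2: ✓ MOVCS  r1←0x94
3: ✓ ADDCS  r0←0xd0
4: ✓ CMP  NZCV=1001
5: ✓ MOVVS  r1←0x71
6: ✓ ADDCC  r1←0x21
7: ✓ SUBMI  r1←0x17
8: ✓ CMP  NZCV=1010
9: · MOVCC
10: ✓ ADDNE  r2←0xfb
11: · MOVCC

VAL = 0x17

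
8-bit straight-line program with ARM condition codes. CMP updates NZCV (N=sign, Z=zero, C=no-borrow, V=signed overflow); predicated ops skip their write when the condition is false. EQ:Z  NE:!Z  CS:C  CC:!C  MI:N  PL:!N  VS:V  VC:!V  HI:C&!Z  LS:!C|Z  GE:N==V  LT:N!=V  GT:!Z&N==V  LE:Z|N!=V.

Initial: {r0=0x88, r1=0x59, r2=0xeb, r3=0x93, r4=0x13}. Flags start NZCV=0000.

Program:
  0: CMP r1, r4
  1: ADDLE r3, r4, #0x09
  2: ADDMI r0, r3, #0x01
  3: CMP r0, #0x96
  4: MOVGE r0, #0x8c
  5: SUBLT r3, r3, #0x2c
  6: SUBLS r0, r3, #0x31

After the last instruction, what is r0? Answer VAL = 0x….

[0] flags=0010 → (cmp)
[1] flags=0010 LE?F → skip
[2] flags=0010 MI?F → skip
[3] flags=1000 → (cmp)
[4] flags=1000 GE?F → skip
[5] flags=1000 LT?T → r3=0x67
[6] flags=1000 LS?T → r0=0x36

VAL = 0x36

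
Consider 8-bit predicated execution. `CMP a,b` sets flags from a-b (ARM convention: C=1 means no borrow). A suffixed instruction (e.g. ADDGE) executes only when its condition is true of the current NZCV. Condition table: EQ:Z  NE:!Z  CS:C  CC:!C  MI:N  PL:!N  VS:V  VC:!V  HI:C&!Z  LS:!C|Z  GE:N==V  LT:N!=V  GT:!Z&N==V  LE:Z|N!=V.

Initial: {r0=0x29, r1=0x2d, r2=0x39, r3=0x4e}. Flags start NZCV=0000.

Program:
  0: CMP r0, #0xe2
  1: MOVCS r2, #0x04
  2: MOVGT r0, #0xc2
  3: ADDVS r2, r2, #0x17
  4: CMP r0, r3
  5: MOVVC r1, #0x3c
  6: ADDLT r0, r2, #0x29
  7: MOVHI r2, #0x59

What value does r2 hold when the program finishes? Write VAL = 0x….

VAL = 0x59

0: ✓ CMP  NZCV=0000
1: · MOVCS
2: ✓ MOVGT  r0←0xc2
3: · ADDVS
4: ✓ CMP  NZCV=0011
5: · MOVVC
6: ✓ ADDLT  r0←0x62
7: ✓ MOVHI  r2←0x59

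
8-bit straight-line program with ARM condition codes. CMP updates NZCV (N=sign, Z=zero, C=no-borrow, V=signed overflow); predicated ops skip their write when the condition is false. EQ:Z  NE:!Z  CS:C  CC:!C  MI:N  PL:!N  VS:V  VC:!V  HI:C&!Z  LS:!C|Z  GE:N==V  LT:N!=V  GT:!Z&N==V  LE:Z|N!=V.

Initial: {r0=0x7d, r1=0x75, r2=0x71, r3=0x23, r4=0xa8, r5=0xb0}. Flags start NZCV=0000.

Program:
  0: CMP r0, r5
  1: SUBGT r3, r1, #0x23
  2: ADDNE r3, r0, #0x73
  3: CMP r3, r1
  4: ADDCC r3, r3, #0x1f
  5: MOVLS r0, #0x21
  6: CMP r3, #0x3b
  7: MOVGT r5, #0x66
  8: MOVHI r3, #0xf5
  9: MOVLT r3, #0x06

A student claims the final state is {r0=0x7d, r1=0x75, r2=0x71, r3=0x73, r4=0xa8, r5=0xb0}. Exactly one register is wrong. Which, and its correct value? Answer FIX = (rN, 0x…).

FIX = (r3, 0x06)

[0] flags=1001 → (cmp)
[1] flags=1001 GT?T → r3=0x52
[2] flags=1001 NE?T → r3=0xf0
[3] flags=0011 → (cmp)
[4] flags=0011 CC?F → skip
[5] flags=0011 LS?F → skip
[6] flags=1010 → (cmp)
[7] flags=1010 GT?F → skip
[8] flags=1010 HI?T → r3=0xf5
[9] flags=1010 LT?T → r3=0x06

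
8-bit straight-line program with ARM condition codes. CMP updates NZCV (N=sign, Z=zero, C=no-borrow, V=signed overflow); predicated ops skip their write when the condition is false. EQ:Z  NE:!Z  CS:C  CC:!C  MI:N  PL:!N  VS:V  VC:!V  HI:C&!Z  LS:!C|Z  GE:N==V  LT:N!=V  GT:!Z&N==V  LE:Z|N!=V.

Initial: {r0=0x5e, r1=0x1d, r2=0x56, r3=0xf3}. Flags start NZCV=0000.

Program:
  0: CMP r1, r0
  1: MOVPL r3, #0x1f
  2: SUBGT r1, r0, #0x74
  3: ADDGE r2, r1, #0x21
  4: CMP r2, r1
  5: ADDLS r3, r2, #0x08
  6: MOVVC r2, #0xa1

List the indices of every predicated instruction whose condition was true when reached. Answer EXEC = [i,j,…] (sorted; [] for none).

0: ✓ CMP  NZCV=1000
1: · MOVPL
2: · SUBGT
3: · ADDGE
4: ✓ CMP  NZCV=0010
5: · ADDLS
6: ✓ MOVVC  r2←0xa1

EXEC = [6]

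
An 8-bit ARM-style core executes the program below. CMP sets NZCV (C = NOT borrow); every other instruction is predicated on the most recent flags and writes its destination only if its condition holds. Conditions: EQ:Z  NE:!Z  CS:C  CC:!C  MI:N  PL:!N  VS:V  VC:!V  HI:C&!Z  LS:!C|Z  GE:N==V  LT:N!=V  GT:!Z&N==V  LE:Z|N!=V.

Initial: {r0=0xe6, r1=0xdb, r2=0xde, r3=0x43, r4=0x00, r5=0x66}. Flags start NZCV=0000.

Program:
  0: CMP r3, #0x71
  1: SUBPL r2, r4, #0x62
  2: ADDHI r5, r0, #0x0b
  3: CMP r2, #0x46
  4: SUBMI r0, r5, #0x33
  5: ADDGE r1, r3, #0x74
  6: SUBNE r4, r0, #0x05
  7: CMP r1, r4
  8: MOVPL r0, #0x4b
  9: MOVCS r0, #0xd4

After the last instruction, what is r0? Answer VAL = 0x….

0: ✓ CMP  NZCV=1000
1: · SUBPL
2: · ADDHI
3: ✓ CMP  NZCV=1010
4: ✓ SUBMI  r0←0x33
5: · ADDGE
6: ✓ SUBNE  r4←0x2e
7: ✓ CMP  NZCV=1010
8: · MOVPL
9: ✓ MOVCS  r0←0xd4

VAL = 0xd4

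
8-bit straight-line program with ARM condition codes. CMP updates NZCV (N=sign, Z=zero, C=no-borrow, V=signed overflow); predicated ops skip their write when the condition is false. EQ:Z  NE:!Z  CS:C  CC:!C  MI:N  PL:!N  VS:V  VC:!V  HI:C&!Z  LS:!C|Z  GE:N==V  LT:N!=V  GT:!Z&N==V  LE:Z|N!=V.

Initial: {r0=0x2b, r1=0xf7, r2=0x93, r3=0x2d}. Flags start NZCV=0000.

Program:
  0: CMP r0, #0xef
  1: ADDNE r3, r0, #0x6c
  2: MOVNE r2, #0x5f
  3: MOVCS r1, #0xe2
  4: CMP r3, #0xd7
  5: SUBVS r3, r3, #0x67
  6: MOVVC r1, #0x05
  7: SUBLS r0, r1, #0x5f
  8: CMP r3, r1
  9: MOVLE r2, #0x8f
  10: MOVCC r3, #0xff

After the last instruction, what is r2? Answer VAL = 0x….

VAL = 0x8f

[0] flags=0000 → (cmp)
[1] flags=0000 NE?T → r3=0x97
[2] flags=0000 NE?T → r2=0x5f
[3] flags=0000 CS?F → skip
[4] flags=1000 → (cmp)
[5] flags=1000 VS?F → skip
[6] flags=1000 VC?T → r1=0x05
[7] flags=1000 LS?T → r0=0xa6
[8] flags=1010 → (cmp)
[9] flags=1010 LE?T → r2=0x8f
[10] flags=1010 CC?F → skip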